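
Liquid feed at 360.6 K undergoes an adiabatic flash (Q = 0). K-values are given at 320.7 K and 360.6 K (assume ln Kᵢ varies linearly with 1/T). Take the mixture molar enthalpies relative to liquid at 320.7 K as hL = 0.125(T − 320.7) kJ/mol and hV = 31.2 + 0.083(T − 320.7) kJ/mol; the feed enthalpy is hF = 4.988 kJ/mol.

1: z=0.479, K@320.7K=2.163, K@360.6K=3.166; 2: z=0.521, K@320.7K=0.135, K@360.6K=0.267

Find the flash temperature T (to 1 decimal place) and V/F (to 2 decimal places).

Adiabatic flash: solve Rachford–Rice at each trial T, then check hF = ψ·hV(T) + (1−ψ)·hL(T).
  T = 320.7 K: K = (2.163, 0.135), RR gives ψ = 0.106, H_out = 3.300 kJ/mol
  T = 360.6 K: K = (3.166, 0.267), RR gives ψ = 0.413, H_out = 17.179 kJ/mol
  T = 340.6 K: K = (2.645, 0.194), RR gives ψ = 0.277, H_out = 10.905 kJ/mol
  T = 330.6 K: K = (2.398, 0.162), RR gives ψ = 0.199, H_out = 7.368 kJ/mol
  T = 325.6 K: K = (2.278, 0.148), RR gives ψ = 0.155, H_out = 5.405 kJ/mol
  T = 323.1 K: K = (2.219, 0.141), RR gives ψ = 0.130, H_out = 4.357 kJ/mol
  T = 324.4 K: K = (2.250, 0.145), RR gives ψ = 0.143, H_out = 4.908 kJ/mol
Linear interpolation between T = 324.4 (H_out = 4.908) and T = 325.6 (H_out = 5.405) on hF = 4.988 gives T ≈ 324.6 K, at which ψ = 0.15.

T = 324.6 K, V/F = 0.15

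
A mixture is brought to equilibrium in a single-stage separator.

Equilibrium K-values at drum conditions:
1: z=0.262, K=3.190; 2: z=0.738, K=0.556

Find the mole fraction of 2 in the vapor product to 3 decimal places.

Binary case is linear: z₁(K₁−1)(1+β(K₂−1)) + z₂(K₂−1)(1+β(K₁−1)) = 0
⇒ β = [z₁(K₁−1)+z₂(K₂−1)] / [−(K₁−1)(K₂−1)] = 0.2461/0.9724 = 0.253
Compositions from xᵢ = zᵢ/(1+β(Kᵢ−1)), yᵢ = Kᵢxᵢ:
  1: x = 0.169, y = 0.538
  2: x = 0.831, y = 0.462

y_2 = 0.462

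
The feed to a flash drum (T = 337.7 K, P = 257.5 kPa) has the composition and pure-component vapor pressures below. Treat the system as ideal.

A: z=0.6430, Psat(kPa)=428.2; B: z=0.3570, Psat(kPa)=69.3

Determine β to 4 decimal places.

β = 0.3412

Raoult's law: Kᵢ = Pᵢˢᵃᵗ/P = Pᵢˢᵃᵗ/257.5.
  K_A = 428.2/257.5 = 1.662913, K_B = 69.3/257.5 = 0.269126
Newton iteration, β⁰ = 0.5:
  β = 0.5000: g = -0.09104, g' = -0.6330 → β = 0.3562
  β = 0.3562: g = -0.00791, g' = -0.5335 → β = 0.3413
  β = 0.3413: g = -0.00005, g' = -0.5265 → β = 0.3412
Converged at β = 0.3412.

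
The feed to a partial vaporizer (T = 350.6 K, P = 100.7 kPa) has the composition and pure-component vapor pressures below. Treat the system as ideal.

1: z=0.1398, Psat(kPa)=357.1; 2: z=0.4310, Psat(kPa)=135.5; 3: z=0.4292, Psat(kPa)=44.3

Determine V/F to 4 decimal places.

Raoult's law: Kᵢ = Pᵢˢᵃᵗ/P = Pᵢˢᵃᵗ/100.7.
  K_1 = 357.1/100.7 = 3.546177, K_2 = 135.5/100.7 = 1.345581, K_3 = 44.3/100.7 = 0.439921
Rachford–Rice: g(V/F) = Σ zᵢ(Kᵢ−1)/(1+V/F(Kᵢ−1)) = 0.
g(0) = ΣzᵢKᵢ − 1 = 0.2645 and g(1) = 1 − Σzᵢ/Kᵢ = -0.3354, so a root lies in (0, 1).
Newton iteration, V/F⁰ = 0.47:
  V/F = 0.4700: g = -0.03610, g' = -0.4739 → V/F = 0.3938
  V/F = 0.3938: g = 0.00042, g' = -0.4875 → V/F = 0.3947
Converged at V/F = 0.3947.

V/F = 0.3947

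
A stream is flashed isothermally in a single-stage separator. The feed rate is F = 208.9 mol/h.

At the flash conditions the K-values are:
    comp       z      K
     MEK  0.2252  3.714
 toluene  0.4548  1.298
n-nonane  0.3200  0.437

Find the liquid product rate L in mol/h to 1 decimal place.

Material balance + equilibrium reduce to Σ zᵢ(Kᵢ−1)/(1+V/F(Kᵢ−1)) = 0.
Feasibility: ΣzᵢKᵢ = 1.5666, Σzᵢ/Kᵢ = 1.1433 — both > 1, two phases present.
Iterate (Newton) starting at V/F = 0.5:
  V/F = 0.5000: g = 0.12652, g' = -0.5257 → V/F = 0.7407
  V/F = 0.7407: g = 0.00504, g' = -0.5086 → V/F = 0.7506
Converged at V/F = 0.7506.
Then V = V/F·F = 0.7506·208.9 = 156.8 mol/h and L = F − V = 52.1 mol/h.

L = 52.1 mol/h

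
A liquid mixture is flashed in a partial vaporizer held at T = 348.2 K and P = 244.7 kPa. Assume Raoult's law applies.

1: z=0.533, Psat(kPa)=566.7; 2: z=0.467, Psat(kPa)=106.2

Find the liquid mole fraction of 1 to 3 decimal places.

x_1 = 0.301

Raoult's law: Kᵢ = Pᵢˢᵃᵗ/P = Pᵢˢᵃᵗ/244.7.
  K_1 = 566.7/244.7 = 2.31590, K_2 = 106.2/244.7 = 0.43400
Binary case is linear: z₁(K₁−1)(1+ψ(K₂−1)) + z₂(K₂−1)(1+ψ(K₁−1)) = 0
⇒ ψ = [z₁(K₁−1)+z₂(K₂−1)] / [−(K₁−1)(K₂−1)] = 0.4371/0.7448 = 0.587
Compositions from xᵢ = zᵢ/(1+ψ(Kᵢ−1)), yᵢ = Kᵢxᵢ:
  1: x = 0.301, y = 0.697
  2: x = 0.699, y = 0.303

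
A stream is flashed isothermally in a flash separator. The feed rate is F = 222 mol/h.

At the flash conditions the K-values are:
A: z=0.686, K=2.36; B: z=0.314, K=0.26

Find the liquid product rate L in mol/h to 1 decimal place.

L = 67.5 mol/h

Newton iteration, ψ⁰ = 0.51:
  ψ = 0.510: g = 0.1777, g' = -0.886 → ψ = 0.711
  ψ = 0.711: g = -0.0155, g' = -1.093 → ψ = 0.696
Converged at ψ = 0.696.
Then V = ψ·F = 0.6961·222 = 154.5 mol/h and L = F − V = 67.5 mol/h.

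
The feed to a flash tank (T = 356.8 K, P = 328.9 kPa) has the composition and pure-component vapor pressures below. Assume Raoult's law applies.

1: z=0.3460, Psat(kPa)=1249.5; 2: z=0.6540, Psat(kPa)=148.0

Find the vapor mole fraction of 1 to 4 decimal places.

Raoult's law: Kᵢ = Pᵢˢᵃᵗ/P = Pᵢˢᵃᵗ/328.9.
  K_1 = 1249.5/328.9 = 3.799027, K_2 = 148.0/328.9 = 0.449985
Let ψ = V/F and solve Σ zᵢ(Kᵢ−1)/(1+ψ(Kᵢ−1)) = 0.
g(0) = ΣzᵢKᵢ − 1 = 0.6088 and g(1) = 1 − Σzᵢ/Kᵢ = -0.5445, so a root lies in (0, 1).
Binary case is linear: z₁(K₁−1)(1+ψ(K₂−1)) + z₂(K₂−1)(1+ψ(K₁−1)) = 0
⇒ ψ = [z₁(K₁−1)+z₂(K₂−1)] / [−(K₁−1)(K₂−1)] = 0.60875/1.53951 = 0.3954
Compositions from xᵢ = zᵢ/(1+ψ(Kᵢ−1)), yᵢ = Kᵢxᵢ:
  1: x = 0.1642, y = 0.6239
  2: x = 0.8358, y = 0.3761

y_1 = 0.6239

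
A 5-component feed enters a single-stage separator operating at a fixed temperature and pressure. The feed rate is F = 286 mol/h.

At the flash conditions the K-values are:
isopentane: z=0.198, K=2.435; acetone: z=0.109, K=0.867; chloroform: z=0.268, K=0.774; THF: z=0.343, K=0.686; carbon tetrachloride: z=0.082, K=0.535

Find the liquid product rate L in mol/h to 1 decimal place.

Newton iteration, ψ⁰ = 0.37:
  ψ = 0.370: g = -0.0637, g' = -0.262 → ψ = 0.127
  ψ = 0.127: g = 0.0107, g' = -0.365 → ψ = 0.156
  ψ = 0.156: g = 0.0003, g' = -0.347 → ψ = 0.157
Converged at ψ = 0.157.
Then V = ψ·F = 0.1566·286 = 44.8 mol/h and L = F − V = 241.2 mol/h.

L = 241.2 mol/h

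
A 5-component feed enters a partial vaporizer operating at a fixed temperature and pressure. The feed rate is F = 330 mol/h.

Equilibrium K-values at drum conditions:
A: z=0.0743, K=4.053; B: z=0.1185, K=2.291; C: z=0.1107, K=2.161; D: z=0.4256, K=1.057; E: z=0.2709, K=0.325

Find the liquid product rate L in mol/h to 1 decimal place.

L = 157.7 mol/h

Let ψ = V/F and solve Σ zᵢ(Kᵢ−1)/(1+ψ(Kᵢ−1)) = 0.
Check two-phase: ΣzᵢKᵢ = 1.3497 > 1 and Σzᵢ/Kᵢ = 1.3575 > 1, so g(0) = 0.3497 > 0 and g(1) = -0.3575 < 0.
Newton–Raphson from ψ = 0.5:
  ψ = 0.5000: g = 0.01165, g' = -0.5237 → ψ = 0.5222
Converged at ψ = 0.5222.
Then V = ψ·F = 0.5222·330 = 172.3 mol/h and L = F − V = 157.7 mol/h.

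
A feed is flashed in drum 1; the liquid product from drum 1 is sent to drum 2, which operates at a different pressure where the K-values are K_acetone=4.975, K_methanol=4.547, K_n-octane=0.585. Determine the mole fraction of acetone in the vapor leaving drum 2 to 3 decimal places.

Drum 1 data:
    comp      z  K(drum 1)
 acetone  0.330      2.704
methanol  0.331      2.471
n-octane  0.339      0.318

Drum 1:
Newton iteration, ψ₁⁰ = 0.5:
  ψ₁ = 0.500: g = 0.2334, g' = -0.880 → ψ₁ = 0.765
  ψ₁ = 0.765: g = -0.0103, g' = -1.029 → ψ₁ = 0.755
Converged at ψ₁ = 0.755.
Drum-1 compositions:
  acetone: x = 0.144, y = 0.390
  methanol: x = 0.157, y = 0.388
  n-octane: x = 0.699, y = 0.222
Drum-2 feed = drum-1 liquid: z₂ = (0.1443, 0.1568, 0.6989).
Drum 2:
Iterate (Newton) starting at ψ₂ = 0.5:
  ψ₂ = 0.500: g = 0.0266, g' = -0.704 → ψ₂ = 0.538
  ψ₂ = 0.538: g = 0.0008, g' = -0.664 → ψ₂ = 0.539
Converged at ψ₂ = 0.539.
  acetone: x = 0.046, y = 0.228
  methanol: x = 0.054, y = 0.245
  n-octane: x = 0.900, y = 0.527

y_acetone (drum 2) = 0.228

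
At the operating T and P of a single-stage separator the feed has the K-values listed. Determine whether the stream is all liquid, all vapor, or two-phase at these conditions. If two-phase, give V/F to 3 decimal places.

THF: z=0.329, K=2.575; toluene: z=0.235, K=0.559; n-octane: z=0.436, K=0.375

two-phase, V/F = 0.159

ΣzᵢKᵢ = 1.142; Σzᵢ/Kᵢ = 1.711.
Both exceed 1, so a two-phase solution exists.
Rachford–Rice: g(ψ) = Σ zᵢ(Kᵢ−1)/(1+ψ(Kᵢ−1)) = 0.
Iterate (Newton) starting at ψ = 0.44:
  ψ = 0.440: g = -0.1984, g' = -0.679 → ψ = 0.148
  ψ = 0.148: g = 0.0092, g' = -0.796 → ψ = 0.159
Converged at ψ = 0.159.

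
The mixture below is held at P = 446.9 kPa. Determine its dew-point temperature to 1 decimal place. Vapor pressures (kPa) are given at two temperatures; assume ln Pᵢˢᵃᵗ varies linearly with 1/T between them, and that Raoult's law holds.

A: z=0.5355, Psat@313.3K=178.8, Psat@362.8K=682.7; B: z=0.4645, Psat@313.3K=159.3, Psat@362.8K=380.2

T = 357.0 K

Dew-point temperature: Σzᵢ·P/Pᵢˢᵃᵗ(T) = 1. Interpolate ln Pᵢˢᵃᵗ = aᵢ + bᵢ/T.
  T = 313.3 K: ΣzᵢP/Pᵢˢᵃᵗ = 2.6416
  T = 362.8 K: ΣzᵢP/Pᵢˢᵃᵗ = 0.8965
  T = 338.1 K: ΣzᵢP/Pᵢˢᵃᵗ = 1.4677
  T = 350.5 K: ΣzᵢP/Pᵢˢᵃᵗ = 1.1344
  T = 356.6 K: ΣzᵢP/Pᵢˢᵃᵗ = 1.0071
  T = 359.7 K: ΣzᵢP/Pᵢˢᵃᵗ = 0.9496
  T = 358.1 K: ΣzᵢP/Pᵢˢᵃᵗ = 0.9787
Interpolating between 356.6 K and 358.1 K gives T ≈ 357.0 K.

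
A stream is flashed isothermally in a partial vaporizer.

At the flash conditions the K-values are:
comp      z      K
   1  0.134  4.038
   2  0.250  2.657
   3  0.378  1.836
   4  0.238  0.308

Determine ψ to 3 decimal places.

ψ = 0.917

Newton–Raphson from ψ = 0.46:
  ψ = 0.460: g = 0.3915, g' = -0.819 → ψ = 0.938
  ψ = 0.938: g = -0.0241, g' = -1.197 → ψ = 0.918
  ψ = 0.918: g = -0.0006, g' = -1.134 → ψ = 0.917
Converged at ψ = 0.917.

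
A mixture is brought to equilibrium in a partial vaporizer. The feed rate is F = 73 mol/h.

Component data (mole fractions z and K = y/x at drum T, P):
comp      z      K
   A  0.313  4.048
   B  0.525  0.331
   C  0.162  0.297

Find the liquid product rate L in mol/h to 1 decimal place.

L = 55.7 mol/h

Iterate (Newton) starting at β = 0.5:
  β = 0.500: g = -0.3254, g' = -1.177 → β = 0.224
  β = 0.224: g = 0.0192, g' = -1.466 → β = 0.237
Converged at β = 0.237.
Then V = β·F = 0.2369·73 = 17.3 mol/h and L = F − V = 55.7 mol/h.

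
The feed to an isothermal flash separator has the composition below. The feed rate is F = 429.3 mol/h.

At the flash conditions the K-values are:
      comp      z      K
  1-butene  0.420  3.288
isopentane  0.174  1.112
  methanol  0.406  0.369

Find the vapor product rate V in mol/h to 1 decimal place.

V = 263.4 mol/h

Rachford–Rice: g(V/F) = Σ zᵢ(Kᵢ−1)/(1+V/F(Kᵢ−1)) = 0.
Check two-phase: ΣzᵢKᵢ = 1.724 > 1 and Σzᵢ/Kᵢ = 1.384 > 1, so g(0) = 0.724 > 0 and g(1) = -0.384 < 0.
Newton–Raphson from V/F = 0.34:
  V/F = 0.340: g = 0.2331, g' = -0.960 → V/F = 0.583
  V/F = 0.583: g = 0.0248, g' = -0.810 → V/F = 0.614
Converged at V/F = 0.614.
Then V = V/F·F = 0.6135·429.3 = 263.4 mol/h and L = F − V = 165.9 mol/h.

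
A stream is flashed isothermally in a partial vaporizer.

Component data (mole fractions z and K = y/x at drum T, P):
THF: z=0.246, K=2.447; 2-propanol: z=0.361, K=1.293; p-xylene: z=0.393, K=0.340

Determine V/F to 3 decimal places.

V/F = 0.341

Rachford–Rice: g(V/F) = Σ zᵢ(Kᵢ−1)/(1+V/F(Kᵢ−1)) = 0.
g(0) = ΣzᵢKᵢ − 1 = 0.202 and g(1) = 1 − Σzᵢ/Kᵢ = -0.536, so a root lies in (0, 1).
Newton–Raphson from V/F = 0.3:
  V/F = 0.300: g = 0.0220, g' = -0.543 → V/F = 0.341
Converged at V/F = 0.341.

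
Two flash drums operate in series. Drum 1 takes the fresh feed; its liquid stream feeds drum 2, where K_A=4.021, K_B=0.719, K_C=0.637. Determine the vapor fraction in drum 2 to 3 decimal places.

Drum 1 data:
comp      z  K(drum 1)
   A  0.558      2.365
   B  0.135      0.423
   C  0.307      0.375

V/F (drum 2) = 0.681

Drum 1:
Material balance + equilibrium reduce to Σ zᵢ(Kᵢ−1)/(1+ψ₁(Kᵢ−1)) = 0.
Feasibility: ΣzᵢKᵢ = 1.492, Σzᵢ/Kᵢ = 1.374 — both > 1, two phases present.
Newton iteration, ψ₁⁰ = 0.43:
  ψ₁ = 0.430: g = 0.1140, g' = -0.717 → ψ₁ = 0.589
  ψ₁ = 0.589: g = 0.0005, g' = -0.723 → ψ₁ = 0.590
Converged at ψ₁ = 0.590.
Drum-1 compositions:
  A: x = 0.309, y = 0.731
  B: x = 0.205, y = 0.087
  C: x = 0.486, y = 0.182
Drum-2 feed = drum-1 liquid: z₂ = (0.3091, 0.2046, 0.4862).
Drum 2:
Rachford–Rice: g(ψ₂) = Σ zᵢ(Kᵢ−1)/(1+ψ₂(Kᵢ−1)) = 0.
g(0) = ΣzᵢKᵢ − 1 = 0.700 and g(1) = 1 − Σzᵢ/Kᵢ = -0.125, so a root lies in (0, 1).
Iterate (Newton) starting at ψ₂ = 0.5:
  ψ₂ = 0.500: g = 0.0895, g' = -0.565 → ψ₂ = 0.658
  ψ₂ = 0.658: g = 0.0100, g' = -0.451 → ψ₂ = 0.680
  ψ₂ = 0.680: g = 0.0001, g' = -0.440 → ψ₂ = 0.681
Converged at ψ₂ = 0.681.
  A: x = 0.101, y = 0.407
  B: x = 0.253, y = 0.182
  C: x = 0.646, y = 0.411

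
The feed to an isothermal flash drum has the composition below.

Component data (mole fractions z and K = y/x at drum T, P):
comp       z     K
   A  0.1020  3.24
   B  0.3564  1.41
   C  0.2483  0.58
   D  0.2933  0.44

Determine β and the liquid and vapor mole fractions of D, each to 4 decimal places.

β = 0.1872, x_D = 0.3277, y_D = 0.1442

Let β = V/F and solve Σ zᵢ(Kᵢ−1)/(1+β(Kᵢ−1)) = 0.
Feasibility: ΣzᵢKᵢ = 1.1061, Σzᵢ/Kᵢ = 1.3789 — both > 1, two phases present.
Newton iteration, β⁰ = 0.5:
  β = 0.5000: g = -0.13109, g' = -0.4027 → β = 0.1745
  β = 0.1745: g = 0.00607, g' = -0.4807 → β = 0.1871
  β = 0.1871: g = 0.00005, g' = -0.4722 → β = 0.1872
Converged at β = 0.1872.
Compositions from xᵢ = zᵢ/(1+β(Kᵢ−1)), yᵢ = Kᵢxᵢ:
  A: x = 0.0719, y = 0.2328
  B: x = 0.3310, y = 0.4667
  C: x = 0.2695, y = 0.1563
  D: x = 0.3277, y = 0.1442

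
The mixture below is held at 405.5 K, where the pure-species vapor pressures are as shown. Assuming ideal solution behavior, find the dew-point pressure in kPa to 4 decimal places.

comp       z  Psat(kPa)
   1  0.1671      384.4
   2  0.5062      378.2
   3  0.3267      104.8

At the dew point ψ → 1, so Σzᵢ/Kᵢ = 1 with Kᵢ = Pᵢˢᵃᵗ/P ⇒ 1/P = Σzᵢ/Pᵢˢᵃᵗ.
1/P = 0.1671/384.4 + 0.5062/378.2 + 0.3267/104.8 = 0.0048905 ⇒ P = 204.4774 kPa

Pdew = 204.4774 kPa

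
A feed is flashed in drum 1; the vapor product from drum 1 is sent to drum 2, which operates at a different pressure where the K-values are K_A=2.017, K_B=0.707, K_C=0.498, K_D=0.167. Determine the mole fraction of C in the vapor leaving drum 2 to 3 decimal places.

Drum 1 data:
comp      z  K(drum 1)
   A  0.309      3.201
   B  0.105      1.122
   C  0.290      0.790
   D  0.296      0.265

y_C (drum 2) = 0.164

Drum 1:
Let ψ₁ = V/F and solve Σ zᵢ(Kᵢ−1)/(1+ψ₁(Kᵢ−1)) = 0.
g(0) = ΣzᵢKᵢ − 1 = 0.414 and g(1) = 1 − Σzᵢ/Kᵢ = -0.674, so a root lies in (0, 1).
Newton–Raphson from ψ₁ = 0.5:
  ψ₁ = 0.500: g = -0.0762, g' = -0.756 → ψ₁ = 0.399
Converged at ψ₁ = 0.399.
Drum-1 compositions:
  A: x = 0.165, y = 0.527
  B: x = 0.100, y = 0.112
  C: x = 0.317, y = 0.250
  D: x = 0.419, y = 0.111
Drum-2 feed = drum-1 vapor: z₂ = (0.5266, 0.1123, 0.2501, 0.1110).
Drum 2:
Material balance + equilibrium reduce to Σ zᵢ(Kᵢ−1)/(1+ψ₂(Kᵢ−1)) = 0.
g(0) = ΣzᵢKᵢ − 1 = 0.285 and g(1) = 1 − Σzᵢ/Kᵢ = -0.587, so a root lies in (0, 1).
Newton–Raphson from ψ₂ = 0.5:
  ψ₂ = 0.500: g = -0.0096, g' = -0.591 → ψ₂ = 0.484
Converged at ψ₂ = 0.484.
  A: x = 0.353, y = 0.712
  B: x = 0.131, y = 0.093
  C: x = 0.330, y = 0.164
  D: x = 0.186, y = 0.031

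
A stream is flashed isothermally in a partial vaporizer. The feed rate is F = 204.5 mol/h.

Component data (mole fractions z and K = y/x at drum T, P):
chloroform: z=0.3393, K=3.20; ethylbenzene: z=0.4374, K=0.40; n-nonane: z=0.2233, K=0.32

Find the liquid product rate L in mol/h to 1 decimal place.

L = 155.3 mol/h

Iterate (Newton) starting at V/F = 0.5:
  V/F = 0.5000: g = -0.24952, g' = -0.9308 → V/F = 0.2319
  V/F = 0.2319: g = 0.00914, g' = -1.0780 → V/F = 0.2404
Converged at V/F = 0.2404.
Then V = V/F·F = 0.2404·204.5 = 49.2 mol/h and L = F − V = 155.3 mol/h.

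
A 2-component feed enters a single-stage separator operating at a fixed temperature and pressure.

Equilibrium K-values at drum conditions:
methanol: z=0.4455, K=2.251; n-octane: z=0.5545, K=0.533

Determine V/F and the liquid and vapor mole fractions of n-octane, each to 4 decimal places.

V/F = 0.5107, x_n-octane = 0.7282, y_n-octane = 0.3881

Material balance + equilibrium reduce to Σ zᵢ(Kᵢ−1)/(1+V/F(Kᵢ−1)) = 0.
Check two-phase: ΣzᵢKᵢ = 1.2984 > 1 and Σzᵢ/Kᵢ = 1.2382 > 1, so g(0) = 0.2984 > 0 and g(1) = -0.2382 < 0.
Newton–Raphson from V/F = 0.41:
  V/F = 0.4100: g = 0.04810, g' = -0.4896 → V/F = 0.5082
  V/F = 0.5082: g = 0.00116, g' = -0.4685 → V/F = 0.5107
Converged at V/F = 0.5107.
Compositions from xᵢ = zᵢ/(1+V/F(Kᵢ−1)), yᵢ = Kᵢxᵢ:
  methanol: x = 0.2718, y = 0.6119
  n-octane: x = 0.7282, y = 0.3881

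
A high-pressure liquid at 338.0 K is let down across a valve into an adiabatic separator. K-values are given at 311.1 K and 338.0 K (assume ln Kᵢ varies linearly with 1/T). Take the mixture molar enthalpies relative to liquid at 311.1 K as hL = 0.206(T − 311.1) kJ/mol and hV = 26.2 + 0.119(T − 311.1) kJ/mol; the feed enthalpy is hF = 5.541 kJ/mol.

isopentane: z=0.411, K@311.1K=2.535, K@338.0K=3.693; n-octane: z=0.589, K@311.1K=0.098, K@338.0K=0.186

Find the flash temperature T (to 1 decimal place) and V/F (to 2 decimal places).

Adiabatic flash: solve Rachford–Rice at each trial T, then check hF = ψ·hV(T) + (1−ψ)·hL(T).
  T = 311.1 K: K = (2.535, 0.098), RR gives ψ = 0.072, H_out = 1.885 kJ/mol
  T = 338.0 K: K = (3.693, 0.186), RR gives ψ = 0.286, H_out = 12.370 kJ/mol
  T = 324.6 K: K = (3.086, 0.137), RR gives ψ = 0.194, H_out = 7.632 kJ/mol
  T = 317.9 K: K = (2.805, 0.116), RR gives ψ = 0.139, H_out = 4.955 kJ/mol
  T = 321.2 K: K = (2.941, 0.126), RR gives ψ = 0.167, H_out = 6.309 kJ/mol
  T = 319.5 K: K = (2.870, 0.121), RR gives ψ = 0.153, H_out = 5.621 kJ/mol
Linear interpolation between T = 317.9 (H_out = 4.955) and T = 319.5 (H_out = 5.621) on hF = 5.541 gives T ≈ 319.3 K, at which ψ = 0.15.

T = 319.3 K, V/F = 0.15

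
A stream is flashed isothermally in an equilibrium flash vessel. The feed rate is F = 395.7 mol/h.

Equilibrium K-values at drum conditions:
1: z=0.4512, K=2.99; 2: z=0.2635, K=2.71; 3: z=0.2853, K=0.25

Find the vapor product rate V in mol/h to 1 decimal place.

V = 317.1 mol/h

Let ψ = V/F and solve Σ zᵢ(Kᵢ−1)/(1+ψ(Kᵢ−1)) = 0.
Check two-phase: ΣzᵢKᵢ = 2.1345 > 1 and Σzᵢ/Kᵢ = 1.3893 > 1, so g(0) = 1.1345 > 0 and g(1) = -0.3893 < 0.
Iterate (Newton) starting at ψ = 0.45:
  ψ = 0.4500: g = 0.40535, g' = -1.1090 → ψ = 0.8155
  ψ = 0.8155: g = -0.02045, g' = -1.4581 → ψ = 0.8015
  ψ = 0.8015: g = -0.00034, g' = -1.4111 → ψ = 0.8012
Converged at ψ = 0.8012.
Then V = ψ·F = 0.8012·395.7 = 317.1 mol/h and L = F − V = 78.6 mol/h.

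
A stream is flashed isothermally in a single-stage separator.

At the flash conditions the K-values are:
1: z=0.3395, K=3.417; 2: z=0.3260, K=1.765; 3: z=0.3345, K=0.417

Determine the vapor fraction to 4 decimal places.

Material balance + equilibrium reduce to Σ zᵢ(Kᵢ−1)/(1+ψ(Kᵢ−1)) = 0.
g(0) = ΣzᵢKᵢ − 1 = 0.8749 and g(1) = 1 − Σzᵢ/Kᵢ = -0.0862, so a root lies in (0, 1).
Newton–Raphson from ψ = 0.5:
  ψ = 0.5000: g = 0.27669, g' = -0.7329 → ψ = 0.8775
  ψ = 0.8775: g = 0.01286, g' = -0.7485 → ψ = 0.8947
  ψ = 0.8947: g = -0.00012, g' = -0.7623 → ψ = 0.8945
Converged at ψ = 0.8945.

ψ = 0.8945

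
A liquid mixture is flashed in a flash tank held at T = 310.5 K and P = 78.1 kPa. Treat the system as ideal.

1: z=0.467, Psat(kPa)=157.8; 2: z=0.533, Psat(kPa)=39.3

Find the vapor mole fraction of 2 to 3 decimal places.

y_2 = 0.338

Raoult's law: Kᵢ = Pᵢˢᵃᵗ/P = Pᵢˢᵃᵗ/78.1.
  K_1 = 157.8/78.1 = 2.02049, K_2 = 39.3/78.1 = 0.50320
Material balance + equilibrium reduce to Σ zᵢ(Kᵢ−1)/(1+ψ(Kᵢ−1)) = 0.
Feasibility: ΣzᵢKᵢ = 1.212, Σzᵢ/Kᵢ = 1.290 — both > 1, two phases present.
Iterate (Newton) starting at ψ = 0.5:
  ψ = 0.500: g = -0.0368, g' = -0.446 → ψ = 0.418
Converged at ψ = 0.418.
Compositions from xᵢ = zᵢ/(1+ψ(Kᵢ−1)), yᵢ = Kᵢxᵢ:
  1: x = 0.327, y = 0.662
  2: x = 0.673, y = 0.338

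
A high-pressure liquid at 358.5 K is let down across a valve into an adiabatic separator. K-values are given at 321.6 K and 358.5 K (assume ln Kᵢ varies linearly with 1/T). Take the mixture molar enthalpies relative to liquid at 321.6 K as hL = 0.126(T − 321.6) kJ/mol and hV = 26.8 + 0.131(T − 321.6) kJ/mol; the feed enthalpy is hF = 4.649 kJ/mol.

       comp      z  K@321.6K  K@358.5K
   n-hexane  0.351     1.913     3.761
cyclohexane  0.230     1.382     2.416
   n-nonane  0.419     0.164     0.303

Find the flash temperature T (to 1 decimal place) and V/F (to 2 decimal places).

Adiabatic flash: solve Rachford–Rice at each trial T, then check hF = ψ·hV(T) + (1−ψ)·hL(T).
  T = 321.6 K: K = (1.913, 1.382, 0.164), RR gives ψ = 0.094, H_out = 2.510 kJ/mol
  T = 358.5 K: K = (3.761, 2.416, 0.303), RR gives ψ = 0.635, H_out = 21.774 kJ/mol
  T = 340.1 K: K = (2.734, 1.857, 0.227), RR gives ψ = 0.437, H_out = 14.094 kJ/mol
  T = 330.9 K: K = (2.301, 1.610, 0.194), RR gives ψ = 0.302, H_out = 9.274 kJ/mol
  T = 326.2 K: K = (2.099, 1.492, 0.178), RR gives ψ = 0.210, H_out = 6.207 kJ/mol
  T = 323.9 K: K = (2.004, 1.436, 0.171), RR gives ψ = 0.156, H_out = 4.466 kJ/mol
Linear interpolation between T = 323.9 (H_out = 4.466) and T = 326.2 (H_out = 6.207) on hF = 4.649 gives T ≈ 324.1 K, at which ψ = 0.16.

T = 324.1 K, V/F = 0.16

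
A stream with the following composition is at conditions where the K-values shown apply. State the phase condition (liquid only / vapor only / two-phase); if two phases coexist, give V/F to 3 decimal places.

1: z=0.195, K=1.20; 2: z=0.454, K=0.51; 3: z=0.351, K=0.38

ΣzᵢKᵢ = 0.599; Σzᵢ/Kᵢ = 1.976.
Since ΣzᵢKᵢ < 1 the mixture is below its bubble point — single liquid phase.

liquid only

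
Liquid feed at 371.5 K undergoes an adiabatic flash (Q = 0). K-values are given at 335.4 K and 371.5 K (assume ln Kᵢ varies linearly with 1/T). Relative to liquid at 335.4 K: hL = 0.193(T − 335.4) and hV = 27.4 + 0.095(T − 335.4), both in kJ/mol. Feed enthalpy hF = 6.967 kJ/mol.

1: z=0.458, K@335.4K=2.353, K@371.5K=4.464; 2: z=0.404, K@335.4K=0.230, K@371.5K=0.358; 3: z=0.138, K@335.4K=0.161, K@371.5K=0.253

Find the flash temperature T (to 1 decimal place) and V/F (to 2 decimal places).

Adiabatic flash: solve Rachford–Rice at each trial T, then check hF = ψ·hV(T) + (1−ψ)·hL(T).
  T = 335.4 K: K = (2.353, 0.230, 0.161), RR gives ψ = 0.181, H_out = 4.954 kJ/mol
  T = 371.5 K: K = (4.464, 0.358, 0.253), RR gives ψ = 0.527, H_out = 19.533 kJ/mol
  T = 353.4 K: K = (3.291, 0.290, 0.204), RR gives ψ = 0.389, H_out = 13.436 kJ/mol
  T = 344.4 K: K = (2.795, 0.259, 0.182), RR gives ψ = 0.300, H_out = 9.689 kJ/mol
  T = 339.9 K: K = (2.568, 0.244, 0.171), RR gives ψ = 0.245, H_out = 7.486 kJ/mol
  T = 337.6 K: K = (2.456, 0.237, 0.166), RR gives ψ = 0.214, H_out = 6.241 kJ/mol
Linear interpolation between T = 337.6 (H_out = 6.241) and T = 339.9 (H_out = 7.486) on hF = 6.967 gives T ≈ 338.9 K, at which ψ = 0.23.

T = 338.9 K, V/F = 0.23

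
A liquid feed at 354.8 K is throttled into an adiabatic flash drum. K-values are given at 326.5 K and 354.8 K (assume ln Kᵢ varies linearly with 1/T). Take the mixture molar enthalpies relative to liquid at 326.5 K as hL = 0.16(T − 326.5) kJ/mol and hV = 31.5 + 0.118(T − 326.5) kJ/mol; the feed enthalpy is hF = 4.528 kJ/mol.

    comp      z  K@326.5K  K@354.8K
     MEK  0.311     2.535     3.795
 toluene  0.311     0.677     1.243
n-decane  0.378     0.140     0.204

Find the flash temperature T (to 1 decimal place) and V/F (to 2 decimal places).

T = 330.9 K, V/F = 0.12

Adiabatic flash: solve Rachford–Rice at each trial T, then check hF = ψ·hV(T) + (1−ψ)·hL(T).
  T = 326.5 K: K = (2.535, 0.677, 0.140), RR gives ψ = 0.052, H_out = 1.626 kJ/mol
  T = 354.8 K: K = (3.795, 1.243, 0.204), RR gives ψ = 0.435, H_out = 17.724 kJ/mol
  T = 340.6 K: K = (3.126, 0.928, 0.170), RR gives ψ = 0.263, H_out = 10.384 kJ/mol
  T = 333.6 K: K = (2.823, 0.796, 0.155), RR gives ψ = 0.164, H_out = 6.253 kJ/mol
  T = 330.1 K: K = (2.679, 0.736, 0.147), RR gives ψ = 0.110, H_out = 4.037 kJ/mol
  T = 331.9 K: K = (2.752, 0.766, 0.151), RR gives ψ = 0.138, H_out = 5.191 kJ/mol
Linear interpolation between T = 330.1 (H_out = 4.037) and T = 331.9 (H_out = 5.191) on hF = 4.528 gives T ≈ 330.9 K, at which ψ = 0.12.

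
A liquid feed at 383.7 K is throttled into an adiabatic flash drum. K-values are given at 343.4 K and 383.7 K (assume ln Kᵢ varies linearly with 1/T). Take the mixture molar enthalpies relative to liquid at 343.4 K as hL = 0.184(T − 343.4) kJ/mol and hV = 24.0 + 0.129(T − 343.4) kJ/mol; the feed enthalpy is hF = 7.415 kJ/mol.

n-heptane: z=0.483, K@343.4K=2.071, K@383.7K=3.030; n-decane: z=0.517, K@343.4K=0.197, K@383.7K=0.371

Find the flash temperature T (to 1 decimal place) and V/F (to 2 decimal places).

Adiabatic flash: solve Rachford–Rice at each trial T, then check hF = ψ·hV(T) + (1−ψ)·hL(T).
  T = 343.4 K: K = (2.071, 0.197), RR gives ψ = 0.119, H_out = 2.850 kJ/mol
  T = 383.7 K: K = (3.030, 0.371), RR gives ψ = 0.513, H_out = 18.595 kJ/mol
  T = 363.5 K: K = (2.530, 0.275), RR gives ψ = 0.328, H_out = 11.215 kJ/mol
  T = 353.4 K: K = (2.295, 0.234), RR gives ψ = 0.231, H_out = 7.254 kJ/mol
  T = 358.4 K: K = (2.410, 0.254), RR gives ψ = 0.280, H_out = 9.258 kJ/mol
  T = 355.9 K: K = (2.352, 0.243), RR gives ψ = 0.256, H_out = 8.269 kJ/mol
  T = 354.6 K: K = (2.322, 0.238), RR gives ψ = 0.243, H_out = 7.745 kJ/mol
Linear interpolation between T = 353.4 (H_out = 7.254) and T = 354.6 (H_out = 7.745) on hF = 7.415 gives T ≈ 353.8 K, at which ψ = 0.23.

T = 353.8 K, V/F = 0.23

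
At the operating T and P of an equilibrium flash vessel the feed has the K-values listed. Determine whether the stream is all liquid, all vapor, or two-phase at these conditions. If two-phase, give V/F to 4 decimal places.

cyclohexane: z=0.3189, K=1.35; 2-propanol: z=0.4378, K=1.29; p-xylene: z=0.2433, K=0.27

two-phase, V/F = 0.2644

ΣzᵢKᵢ = 1.0610; Σzᵢ/Kᵢ = 1.4767.
Both exceed 1, so a two-phase solution exists.
Iterate (Newton) starting at ψ = 0.5:
  ψ = 0.5000: g = -0.07382, g' = -0.3779 → ψ = 0.3047
  ψ = 0.3047: g = -0.01089, g' = -0.2774 → ψ = 0.2654
  ψ = 0.2654: g = -0.00027, g' = -0.2639 → ψ = 0.2644
Converged at ψ = 0.2644.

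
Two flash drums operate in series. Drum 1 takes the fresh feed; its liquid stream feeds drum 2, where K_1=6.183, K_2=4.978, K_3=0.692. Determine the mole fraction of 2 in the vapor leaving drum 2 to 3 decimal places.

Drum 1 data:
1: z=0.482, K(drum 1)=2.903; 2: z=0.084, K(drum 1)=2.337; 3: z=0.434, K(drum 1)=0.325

Drum 1:
Material balance + equilibrium reduce to Σ zᵢ(Kᵢ−1)/(1+ψ₁(Kᵢ−1)) = 0.
Check two-phase: ΣzᵢKᵢ = 1.737 > 1 and Σzᵢ/Kᵢ = 1.537 > 1, so g(0) = 0.737 > 0 and g(1) = -0.537 < 0.
Newton iteration, ψ₁⁰ = 0.33:
  ψ₁ = 0.330: g = 0.2644, g' = -1.058 → ψ₁ = 0.580
  ψ₁ = 0.580: g = 0.0179, g' = -0.976 → ψ₁ = 0.598
Converged at ψ₁ = 0.598.
Drum-1 compositions:
  1: x = 0.225, y = 0.654
  2: x = 0.047, y = 0.109
  3: x = 0.728, y = 0.237
Drum-2 feed = drum-1 liquid: z₂ = (0.2254, 0.0467, 0.7279).
Drum 2:
Rachford–Rice: g(ψ₂) = Σ zᵢ(Kᵢ−1)/(1+ψ₂(Kᵢ−1)) = 0.
Check two-phase: ΣzᵢKᵢ = 2.130 > 1 and Σzᵢ/Kᵢ = 1.098 > 1, so g(0) = 1.130 > 0 and g(1) = -0.098 < 0.
Iterate (Newton) starting at ψ₂ = 0.5:
  ψ₂ = 0.500: g = 0.1224, g' = -0.649 → ψ₂ = 0.689
  ψ₂ = 0.689: g = 0.0207, g' = -0.454 → ψ₂ = 0.734
  ψ₂ = 0.734: g = 0.0007, g' = -0.425 → ψ₂ = 0.736
Converged at ψ₂ = 0.736.
  1: x = 0.047, y = 0.289
  2: x = 0.012, y = 0.059
  3: x = 0.941, y = 0.651

y_2 (drum 2) = 0.059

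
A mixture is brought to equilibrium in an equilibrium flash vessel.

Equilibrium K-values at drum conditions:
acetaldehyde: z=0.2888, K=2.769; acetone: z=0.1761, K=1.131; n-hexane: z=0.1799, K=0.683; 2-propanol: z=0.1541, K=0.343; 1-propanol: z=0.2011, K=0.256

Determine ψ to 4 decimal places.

ψ = 0.2635

Newton iteration, ψ⁰ = 0.5:
  ψ = 0.5000: g = -0.16404, g' = -0.7124 → ψ = 0.2698
  ψ = 0.2698: g = -0.00447, g' = -0.7111 → ψ = 0.2635
Converged at ψ = 0.2635.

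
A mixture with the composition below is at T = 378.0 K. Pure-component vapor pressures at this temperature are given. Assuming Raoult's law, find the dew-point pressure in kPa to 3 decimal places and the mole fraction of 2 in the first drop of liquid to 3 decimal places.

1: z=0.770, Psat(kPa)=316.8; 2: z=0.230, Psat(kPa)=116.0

Pdew = 226.587 kPa, x_2 = 0.449

At the dew point ψ → 1, so Σzᵢ/Kᵢ = 1 with Kᵢ = Pᵢˢᵃᵗ/P ⇒ 1/P = Σzᵢ/Pᵢˢᵃᵗ.
1/P = 0.770/316.8 + 0.230/116.0 = 0.004413 ⇒ P = 226.587 kPa
xᵢ = zᵢP/Pᵢˢᵃᵗ ⇒ x_2 = 0.230·226.587/116.0 = 0.449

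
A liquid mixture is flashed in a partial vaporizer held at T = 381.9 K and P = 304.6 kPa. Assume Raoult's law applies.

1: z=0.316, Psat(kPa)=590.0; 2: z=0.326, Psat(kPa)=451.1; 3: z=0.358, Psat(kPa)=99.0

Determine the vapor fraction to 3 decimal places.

Raoult's law: Kᵢ = Pᵢˢᵃᵗ/P = Pᵢˢᵃᵗ/304.6.
  K_1 = 590.0/304.6 = 1.93697, K_2 = 451.1/304.6 = 1.48096, K_3 = 99.0/304.6 = 0.32502
Material balance + equilibrium reduce to Σ zᵢ(Kᵢ−1)/(1+ψ(Kᵢ−1)) = 0.
Feasibility: ΣzᵢKᵢ = 1.211, Σzᵢ/Kᵢ = 1.485 — both > 1, two phases present.
Newton–Raphson from ψ = 0.32:
  ψ = 0.320: g = 0.0554, g' = -0.486 → ψ = 0.434
  ψ = 0.434: g = -0.0016, g' = -0.518 → ψ = 0.431
Converged at ψ = 0.431.

ψ = 0.431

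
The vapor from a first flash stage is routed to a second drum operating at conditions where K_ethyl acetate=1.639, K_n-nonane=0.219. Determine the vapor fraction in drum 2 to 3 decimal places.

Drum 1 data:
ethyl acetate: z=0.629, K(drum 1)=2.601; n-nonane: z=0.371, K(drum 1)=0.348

Drum 1:
Rachford–Rice: g(ψ₁) = Σ zᵢ(Kᵢ−1)/(1+ψ₁(Kᵢ−1)) = 0.
Feasibility: ΣzᵢKᵢ = 1.765, Σzᵢ/Kᵢ = 1.308 — both > 1, two phases present.
Binary case is linear: z₁(K₁−1)(1+ψ₁(K₂−1)) + z₂(K₂−1)(1+ψ₁(K₁−1)) = 0
⇒ ψ₁ = [z₁(K₁−1)+z₂(K₂−1)] / [−(K₁−1)(K₂−1)] = 0.7651/1.0439 = 0.733
Drum-1 compositions:
  ethyl acetate: x = 0.289, y = 0.753
  n-nonane: x = 0.711, y = 0.247
Drum-2 feed = drum-1 vapor: z₂ = (0.7527, 0.2473).
Drum 2:
Material balance + equilibrium reduce to Σ zᵢ(Kᵢ−1)/(1+ψ₂(Kᵢ−1)) = 0.
Check two-phase: ΣzᵢKᵢ = 1.288 > 1 and Σzᵢ/Kᵢ = 1.588 > 1, so g(0) = 0.288 > 0 and g(1) = -0.588 < 0.
Binary case is linear: z₁(K₁−1)(1+ψ₂(K₂−1)) + z₂(K₂−1)(1+ψ₂(K₁−1)) = 0
⇒ ψ₂ = [z₁(K₁−1)+z₂(K₂−1)] / [−(K₁−1)(K₂−1)] = 0.2878/0.4991 = 0.577
  ethyl acetate: x = 0.550, y = 0.901
  n-nonane: x = 0.450, y = 0.099

V/F (drum 2) = 0.577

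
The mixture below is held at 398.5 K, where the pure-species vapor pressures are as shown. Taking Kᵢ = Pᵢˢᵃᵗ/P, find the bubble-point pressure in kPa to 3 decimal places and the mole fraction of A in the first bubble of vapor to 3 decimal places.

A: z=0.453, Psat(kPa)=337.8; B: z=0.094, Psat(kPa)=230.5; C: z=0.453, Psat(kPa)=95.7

At the bubble point ψ → 0, so ΣzᵢKᵢ = 1 with Kᵢ = Pᵢˢᵃᵗ/P ⇒ P = ΣzᵢPᵢˢᵃᵗ.
P = 0.453·337.8 + 0.094·230.5 + 0.453·95.7 = 218.043 kPa
yᵢ = zᵢPᵢˢᵃᵗ/P ⇒ y_A = 0.453·337.8/218.043 = 0.702

Pbub = 218.043 kPa, y_A = 0.702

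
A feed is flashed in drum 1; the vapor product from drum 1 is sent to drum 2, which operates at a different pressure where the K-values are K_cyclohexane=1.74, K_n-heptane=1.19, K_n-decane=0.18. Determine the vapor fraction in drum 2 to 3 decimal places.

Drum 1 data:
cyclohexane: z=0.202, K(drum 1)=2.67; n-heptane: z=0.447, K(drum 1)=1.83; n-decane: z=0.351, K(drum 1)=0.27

V/F (drum 2) = 0.564

Drum 1:
Material balance + equilibrium reduce to Σ zᵢ(Kᵢ−1)/(1+ψ₁(Kᵢ−1)) = 0.
Feasibility: ΣzᵢKᵢ = 1.452, Σzᵢ/Kᵢ = 1.620 — both > 1, two phases present.
Newton–Raphson from ψ₁ = 0.4:
  ψ₁ = 0.400: g = 0.1189, g' = -0.749 → ψ₁ = 0.559
  ψ₁ = 0.559: g = -0.0047, g' = -0.828 → ψ₁ = 0.553
Converged at ψ₁ = 0.553.
Drum-1 compositions:
  cyclohexane: x = 0.105, y = 0.280
  n-heptane: x = 0.306, y = 0.561
  n-decane: x = 0.589, y = 0.159
Drum-2 feed = drum-1 vapor: z₂ = (0.2804, 0.5607, 0.1589).
Drum 2:
Rachford–Rice: g(ψ₂) = Σ zᵢ(Kᵢ−1)/(1+ψ₂(Kᵢ−1)) = 0.
Feasibility: ΣzᵢKᵢ = 1.184, Σzᵢ/Kᵢ = 1.515 — both > 1, two phases present.
Newton iteration, ψ₂⁰ = 0.53:
  ψ₂ = 0.530: g = 0.0153, g' = -0.430 → ψ₂ = 0.566
  ψ₂ = 0.566: g = -0.0006, g' = -0.465 → ψ₂ = 0.564
Converged at ψ₂ = 0.564.
  cyclohexane: x = 0.198, y = 0.344
  n-heptane: x = 0.506, y = 0.603
  n-decane: x = 0.296, y = 0.053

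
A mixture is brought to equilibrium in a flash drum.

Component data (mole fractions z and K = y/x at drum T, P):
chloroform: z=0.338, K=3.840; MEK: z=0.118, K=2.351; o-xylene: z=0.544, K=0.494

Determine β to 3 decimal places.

Rachford–Rice: g(β) = Σ zᵢ(Kᵢ−1)/(1+β(Kᵢ−1)) = 0.
Check two-phase: ΣzᵢKᵢ = 1.844 > 1 and Σzᵢ/Kᵢ = 1.239 > 1, so g(0) = 0.844 > 0 and g(1) = -0.239 < 0.
Newton–Raphson from β = 0.38:
  β = 0.380: g = 0.2262, g' = -0.938 → β = 0.621
  β = 0.621: g = 0.0325, g' = -0.717 → β = 0.667
Converged at β = 0.667.

β = 0.667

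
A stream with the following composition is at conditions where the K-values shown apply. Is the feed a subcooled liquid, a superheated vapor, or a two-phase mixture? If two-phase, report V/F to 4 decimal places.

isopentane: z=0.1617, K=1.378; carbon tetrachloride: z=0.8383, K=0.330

ΣzᵢKᵢ = 0.4995; Σzᵢ/Kᵢ = 2.6576.
Since ΣzᵢKᵢ < 1 the mixture is below its bubble point — single liquid phase.

subcooled liquid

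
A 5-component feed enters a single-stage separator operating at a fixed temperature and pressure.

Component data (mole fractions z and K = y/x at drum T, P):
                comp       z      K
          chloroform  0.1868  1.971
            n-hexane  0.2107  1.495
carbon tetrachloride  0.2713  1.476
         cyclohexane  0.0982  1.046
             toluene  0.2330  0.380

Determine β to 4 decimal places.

β = 0.7739

Newton–Raphson from β = 0.5:
  β = 0.5000: g = 0.10507, g' = -0.3414 → β = 0.8078
  β = 0.8078: g = -0.01560, g' = -0.4733 → β = 0.7748
  β = 0.7748: g = -0.00041, g' = -0.4490 → β = 0.7739
Converged at β = 0.7739.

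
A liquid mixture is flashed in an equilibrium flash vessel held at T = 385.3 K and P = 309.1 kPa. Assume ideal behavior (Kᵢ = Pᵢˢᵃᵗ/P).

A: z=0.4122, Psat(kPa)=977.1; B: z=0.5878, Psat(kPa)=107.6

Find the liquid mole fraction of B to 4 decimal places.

x_B = 0.7683

Raoult's law: Kᵢ = Pᵢˢᵃᵗ/P = Pᵢˢᵃᵗ/309.1.
  K_A = 977.1/309.1 = 3.161113, K_B = 107.6/309.1 = 0.348107
Material balance + equilibrium reduce to Σ zᵢ(Kᵢ−1)/(1+β(Kᵢ−1)) = 0.
Feasibility: ΣzᵢKᵢ = 1.5076, Σzᵢ/Kᵢ = 1.8190 — both > 1, two phases present.
Binary case is linear: z₁(K₁−1)(1+β(K₂−1)) + z₂(K₂−1)(1+β(K₁−1)) = 0
⇒ β = [z₁(K₁−1)+z₂(K₂−1)] / [−(K₁−1)(K₂−1)] = 0.50763/1.40881 = 0.3603
Compositions from xᵢ = zᵢ/(1+β(Kᵢ−1)), yᵢ = Kᵢxᵢ:
  A: x = 0.2317, y = 0.7326
  B: x = 0.7683, y = 0.2674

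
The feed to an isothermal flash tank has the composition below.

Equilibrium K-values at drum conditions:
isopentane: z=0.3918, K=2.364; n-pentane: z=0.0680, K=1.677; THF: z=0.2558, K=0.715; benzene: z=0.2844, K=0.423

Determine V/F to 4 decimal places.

V/F = 0.5748

Rachford–Rice: g(V/F) = Σ zᵢ(Kᵢ−1)/(1+V/F(Kᵢ−1)) = 0.
g(0) = ΣzᵢKᵢ − 1 = 0.3434 and g(1) = 1 − Σzᵢ/Kᵢ = -0.2364, so a root lies in (0, 1).
Iterate (Newton) starting at V/F = 0.5:
  V/F = 0.5000: g = 0.03646, g' = -0.4903 → V/F = 0.5744
  V/F = 0.5744: g = 0.00019, g' = -0.4869 → V/F = 0.5748
Converged at V/F = 0.5748.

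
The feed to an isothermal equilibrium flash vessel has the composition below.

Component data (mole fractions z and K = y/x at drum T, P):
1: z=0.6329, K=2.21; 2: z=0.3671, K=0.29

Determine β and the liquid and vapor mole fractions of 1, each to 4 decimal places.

Rachford–Rice: g(β) = Σ zᵢ(Kᵢ−1)/(1+β(Kᵢ−1)) = 0.
Check two-phase: ΣzᵢKᵢ = 1.5052 > 1 and Σzᵢ/Kᵢ = 1.5522 > 1, so g(0) = 0.5052 > 0 and g(1) = -0.5522 < 0.
Newton–Raphson from β = 0.59:
  β = 0.5900: g = -0.00171, g' = -0.8635 → β = 0.5880
Converged at β = 0.5880.
Compositions from xᵢ = zᵢ/(1+β(Kᵢ−1)), yᵢ = Kᵢxᵢ:
  1: x = 0.3698, y = 0.8172
  2: x = 0.6302, y = 0.1828

β = 0.5880, x_1 = 0.3698, y_1 = 0.8172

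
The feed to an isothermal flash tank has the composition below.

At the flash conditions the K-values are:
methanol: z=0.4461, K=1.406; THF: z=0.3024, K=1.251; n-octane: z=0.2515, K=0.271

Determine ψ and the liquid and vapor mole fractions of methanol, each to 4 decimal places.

ψ = 0.2910, x_methanol = 0.3990, y_methanol = 0.5609

Let ψ = V/F and solve Σ zᵢ(Kᵢ−1)/(1+ψ(Kᵢ−1)) = 0.
g(0) = ΣzᵢKᵢ − 1 = 0.0737 and g(1) = 1 − Σzᵢ/Kᵢ = -0.4871, so a root lies in (0, 1).
Newton–Raphson from ψ = 0.5:
  ψ = 0.5000: g = -0.07051, g' = -0.3968 → ψ = 0.3223
  ψ = 0.3223: g = -0.00927, g' = -0.3022 → ψ = 0.2916
  ψ = 0.2916: g = -0.00018, g' = -0.2909 → ψ = 0.2910
Converged at ψ = 0.2910.
Compositions from xᵢ = zᵢ/(1+ψ(Kᵢ−1)), yᵢ = Kᵢxᵢ:
  methanol: x = 0.3990, y = 0.5609
  THF: x = 0.2818, y = 0.3526
  n-octane: x = 0.3192, y = 0.0865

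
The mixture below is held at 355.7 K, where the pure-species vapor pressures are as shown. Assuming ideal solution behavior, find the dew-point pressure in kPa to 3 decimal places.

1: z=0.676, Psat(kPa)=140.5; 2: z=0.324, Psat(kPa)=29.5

At the dew point ψ → 1, so Σzᵢ/Kᵢ = 1 with Kᵢ = Pᵢˢᵃᵗ/P ⇒ 1/P = Σzᵢ/Pᵢˢᵃᵗ.
1/P = 0.676/140.5 + 0.324/29.5 = 0.015794 ⇒ P = 63.313 kPa

Pdew = 63.313 kPa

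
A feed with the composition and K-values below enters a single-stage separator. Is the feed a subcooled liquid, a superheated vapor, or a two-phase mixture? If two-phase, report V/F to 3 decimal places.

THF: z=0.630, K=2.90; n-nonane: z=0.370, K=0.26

ΣzᵢKᵢ = 1.923; Σzᵢ/Kᵢ = 1.640.
Both exceed 1, so a two-phase solution exists.
Let ψ = V/F and solve Σ zᵢ(Kᵢ−1)/(1+ψ(Kᵢ−1)) = 0.
Newton iteration, ψ⁰ = 0.3:
  ψ = 0.300: g = 0.4105, g' = -1.257 → ψ = 0.626
  ψ = 0.626: g = 0.0361, g' = -1.178 → ψ = 0.657
Converged at ψ = 0.657.

two-phase, V/F = 0.657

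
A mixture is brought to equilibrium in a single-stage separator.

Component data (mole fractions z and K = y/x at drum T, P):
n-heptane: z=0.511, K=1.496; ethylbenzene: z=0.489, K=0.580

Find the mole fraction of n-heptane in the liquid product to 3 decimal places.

x_n-heptane = 0.459

Let ψ = V/F and solve Σ zᵢ(Kᵢ−1)/(1+ψ(Kᵢ−1)) = 0.
Check two-phase: ΣzᵢKᵢ = 1.048 > 1 and Σzᵢ/Kᵢ = 1.185 > 1, so g(0) = 0.048 > 0 and g(1) = -0.185 < 0.
Newton–Raphson from ψ = 0.53:
  ψ = 0.530: g = -0.0635, g' = -0.222 → ψ = 0.243
  ψ = 0.243: g = -0.0026, g' = -0.207 → ψ = 0.231
Converged at ψ = 0.231.
Compositions from xᵢ = zᵢ/(1+ψ(Kᵢ−1)), yᵢ = Kᵢxᵢ:
  n-heptane: x = 0.459, y = 0.686
  ethylbenzene: x = 0.541, y = 0.314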